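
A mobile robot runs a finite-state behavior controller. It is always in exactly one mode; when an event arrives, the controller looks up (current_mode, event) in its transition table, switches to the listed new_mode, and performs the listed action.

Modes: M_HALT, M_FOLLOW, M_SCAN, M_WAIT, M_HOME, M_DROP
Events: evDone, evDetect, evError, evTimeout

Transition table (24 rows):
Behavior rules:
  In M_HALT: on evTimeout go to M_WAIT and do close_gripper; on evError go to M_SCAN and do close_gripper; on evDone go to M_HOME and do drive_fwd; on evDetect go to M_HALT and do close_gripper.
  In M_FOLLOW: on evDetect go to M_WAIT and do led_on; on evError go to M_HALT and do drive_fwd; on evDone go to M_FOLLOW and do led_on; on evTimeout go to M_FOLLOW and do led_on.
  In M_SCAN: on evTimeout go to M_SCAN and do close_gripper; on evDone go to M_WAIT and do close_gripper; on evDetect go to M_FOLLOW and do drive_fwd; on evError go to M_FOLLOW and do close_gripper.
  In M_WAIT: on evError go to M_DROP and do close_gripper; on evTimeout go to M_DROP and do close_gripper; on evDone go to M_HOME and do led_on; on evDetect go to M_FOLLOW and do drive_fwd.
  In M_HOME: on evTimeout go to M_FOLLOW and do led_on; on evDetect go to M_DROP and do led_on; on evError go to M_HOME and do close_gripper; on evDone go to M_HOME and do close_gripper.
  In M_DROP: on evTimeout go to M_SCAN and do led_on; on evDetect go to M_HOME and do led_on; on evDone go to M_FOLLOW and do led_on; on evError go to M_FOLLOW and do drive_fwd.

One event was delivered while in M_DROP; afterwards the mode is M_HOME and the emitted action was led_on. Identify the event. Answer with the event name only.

evDetect

try evDone: (M_DROP, evDone) → (M_FOLLOW, led_on)
try evDetect: (M_DROP, evDetect) → (M_HOME, led_on)  ← matches
try evError: (M_DROP, evError) → (M_FOLLOW, drive_fwd)
try evTimeout: (M_DROP, evTimeout) → (M_SCAN, led_on)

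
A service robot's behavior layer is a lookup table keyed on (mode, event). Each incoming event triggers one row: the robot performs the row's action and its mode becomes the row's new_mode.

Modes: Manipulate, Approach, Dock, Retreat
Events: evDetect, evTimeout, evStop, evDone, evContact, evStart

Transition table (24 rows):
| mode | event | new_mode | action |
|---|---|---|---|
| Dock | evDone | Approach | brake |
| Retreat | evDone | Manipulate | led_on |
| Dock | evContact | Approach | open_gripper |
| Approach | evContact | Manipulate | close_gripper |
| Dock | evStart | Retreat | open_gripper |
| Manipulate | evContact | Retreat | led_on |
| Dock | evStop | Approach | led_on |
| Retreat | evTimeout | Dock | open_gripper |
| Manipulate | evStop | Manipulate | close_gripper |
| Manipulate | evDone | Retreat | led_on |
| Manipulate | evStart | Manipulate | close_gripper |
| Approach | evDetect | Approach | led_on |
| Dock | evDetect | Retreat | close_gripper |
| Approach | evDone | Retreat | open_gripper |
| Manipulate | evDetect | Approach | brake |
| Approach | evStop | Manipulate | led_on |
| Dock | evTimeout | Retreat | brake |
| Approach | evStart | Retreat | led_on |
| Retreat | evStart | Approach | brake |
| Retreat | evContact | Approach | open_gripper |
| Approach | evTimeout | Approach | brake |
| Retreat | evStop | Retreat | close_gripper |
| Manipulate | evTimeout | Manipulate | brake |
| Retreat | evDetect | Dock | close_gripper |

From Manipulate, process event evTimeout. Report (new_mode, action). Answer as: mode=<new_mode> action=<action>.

mode=Manipulate action=brake

current mode = Manipulate; filter table to that mode:
  (Manipulate, evContact) → (Retreat, led_on)
  (Manipulate, evStop) → (Manipulate, close_gripper)
  (Manipulate, evDone) → (Retreat, led_on)
  (Manipulate, evStart) → (Manipulate, close_gripper)
  (Manipulate, evDetect) → (Approach, brake)
  (Manipulate, evTimeout) → (Manipulate, brake)  ← event matches
event = evTimeout selects (Manipulate, brake)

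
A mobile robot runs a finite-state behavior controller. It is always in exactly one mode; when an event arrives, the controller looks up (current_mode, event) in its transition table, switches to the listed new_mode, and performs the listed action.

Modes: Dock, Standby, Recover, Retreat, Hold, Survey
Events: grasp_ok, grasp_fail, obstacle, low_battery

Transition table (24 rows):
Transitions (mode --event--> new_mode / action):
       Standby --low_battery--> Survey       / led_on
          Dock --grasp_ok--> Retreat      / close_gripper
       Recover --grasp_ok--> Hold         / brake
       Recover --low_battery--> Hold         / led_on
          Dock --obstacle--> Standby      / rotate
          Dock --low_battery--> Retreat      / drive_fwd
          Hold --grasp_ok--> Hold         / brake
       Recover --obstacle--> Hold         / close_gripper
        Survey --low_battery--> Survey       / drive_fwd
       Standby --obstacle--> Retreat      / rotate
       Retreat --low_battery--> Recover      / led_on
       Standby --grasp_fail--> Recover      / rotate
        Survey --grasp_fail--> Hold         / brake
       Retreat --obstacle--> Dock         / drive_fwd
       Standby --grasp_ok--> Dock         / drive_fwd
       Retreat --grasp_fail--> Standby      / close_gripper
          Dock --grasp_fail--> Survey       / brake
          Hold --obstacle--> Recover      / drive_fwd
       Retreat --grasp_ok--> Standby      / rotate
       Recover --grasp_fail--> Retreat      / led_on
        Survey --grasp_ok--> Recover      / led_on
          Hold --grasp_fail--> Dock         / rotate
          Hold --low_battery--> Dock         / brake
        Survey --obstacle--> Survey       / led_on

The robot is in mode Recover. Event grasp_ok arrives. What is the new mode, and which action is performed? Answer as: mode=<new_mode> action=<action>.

current mode = Recover; filter table to that mode:
  (Recover, grasp_ok) → (Hold, brake)  ← event matches
  (Recover, low_battery) → (Hold, led_on)
  (Recover, obstacle) → (Hold, close_gripper)
  (Recover, grasp_fail) → (Retreat, led_on)
event = grasp_ok selects (Hold, brake)

mode=Hold action=brake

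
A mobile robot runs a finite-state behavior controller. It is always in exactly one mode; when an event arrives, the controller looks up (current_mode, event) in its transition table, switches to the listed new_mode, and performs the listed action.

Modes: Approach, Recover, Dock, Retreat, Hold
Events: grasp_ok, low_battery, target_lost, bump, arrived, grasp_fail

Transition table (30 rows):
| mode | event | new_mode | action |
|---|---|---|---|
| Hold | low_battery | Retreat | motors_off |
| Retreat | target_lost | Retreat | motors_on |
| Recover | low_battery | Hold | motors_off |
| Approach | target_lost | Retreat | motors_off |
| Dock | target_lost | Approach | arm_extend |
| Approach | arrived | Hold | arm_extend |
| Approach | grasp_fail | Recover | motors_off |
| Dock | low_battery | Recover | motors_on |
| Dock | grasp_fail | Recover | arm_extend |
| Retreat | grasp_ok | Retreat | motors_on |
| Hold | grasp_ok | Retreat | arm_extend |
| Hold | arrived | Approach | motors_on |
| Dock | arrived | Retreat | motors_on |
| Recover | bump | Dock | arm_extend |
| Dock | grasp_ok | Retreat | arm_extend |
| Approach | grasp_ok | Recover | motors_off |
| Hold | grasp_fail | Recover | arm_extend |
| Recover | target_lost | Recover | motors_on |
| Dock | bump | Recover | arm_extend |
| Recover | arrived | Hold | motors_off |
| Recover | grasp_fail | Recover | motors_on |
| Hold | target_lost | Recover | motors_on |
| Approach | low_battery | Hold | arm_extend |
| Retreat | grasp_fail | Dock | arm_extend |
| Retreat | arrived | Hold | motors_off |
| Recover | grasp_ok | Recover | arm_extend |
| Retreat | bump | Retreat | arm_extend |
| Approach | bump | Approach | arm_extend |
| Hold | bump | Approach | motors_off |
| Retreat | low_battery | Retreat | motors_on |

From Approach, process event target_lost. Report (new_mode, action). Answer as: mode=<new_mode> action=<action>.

mode=Retreat action=motors_off

current mode = Approach; filter table to that mode:
  (Approach, target_lost) → (Retreat, motors_off)  ← event matches
  (Approach, arrived) → (Hold, arm_extend)
  (Approach, grasp_fail) → (Recover, motors_off)
  (Approach, grasp_ok) → (Recover, motors_off)
  (Approach, low_battery) → (Hold, arm_extend)
  (Approach, bump) → (Approach, arm_extend)
event = target_lost selects (Retreat, motors_off)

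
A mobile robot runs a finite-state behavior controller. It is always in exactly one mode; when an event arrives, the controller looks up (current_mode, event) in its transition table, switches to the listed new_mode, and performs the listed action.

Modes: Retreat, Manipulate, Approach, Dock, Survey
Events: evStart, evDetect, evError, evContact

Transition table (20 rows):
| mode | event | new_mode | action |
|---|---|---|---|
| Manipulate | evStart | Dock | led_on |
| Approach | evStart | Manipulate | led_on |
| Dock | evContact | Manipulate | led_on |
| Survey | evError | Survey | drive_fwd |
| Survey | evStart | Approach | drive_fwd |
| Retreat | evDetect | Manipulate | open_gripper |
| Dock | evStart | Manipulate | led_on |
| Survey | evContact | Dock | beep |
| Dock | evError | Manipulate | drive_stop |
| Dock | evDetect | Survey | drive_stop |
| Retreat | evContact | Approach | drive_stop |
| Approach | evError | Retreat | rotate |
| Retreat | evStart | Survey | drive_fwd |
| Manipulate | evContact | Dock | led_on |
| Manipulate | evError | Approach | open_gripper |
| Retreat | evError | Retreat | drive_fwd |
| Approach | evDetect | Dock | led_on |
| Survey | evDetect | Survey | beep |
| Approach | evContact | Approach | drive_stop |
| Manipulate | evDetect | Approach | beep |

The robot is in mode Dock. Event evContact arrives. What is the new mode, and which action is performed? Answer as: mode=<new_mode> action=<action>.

current mode = Dock; filter table to that mode:
  (Dock, evContact) → (Manipulate, led_on)  ← event matches
  (Dock, evStart) → (Manipulate, led_on)
  (Dock, evError) → (Manipulate, drive_stop)
  (Dock, evDetect) → (Survey, drive_stop)
event = evContact selects (Manipulate, led_on)

mode=Manipulate action=led_on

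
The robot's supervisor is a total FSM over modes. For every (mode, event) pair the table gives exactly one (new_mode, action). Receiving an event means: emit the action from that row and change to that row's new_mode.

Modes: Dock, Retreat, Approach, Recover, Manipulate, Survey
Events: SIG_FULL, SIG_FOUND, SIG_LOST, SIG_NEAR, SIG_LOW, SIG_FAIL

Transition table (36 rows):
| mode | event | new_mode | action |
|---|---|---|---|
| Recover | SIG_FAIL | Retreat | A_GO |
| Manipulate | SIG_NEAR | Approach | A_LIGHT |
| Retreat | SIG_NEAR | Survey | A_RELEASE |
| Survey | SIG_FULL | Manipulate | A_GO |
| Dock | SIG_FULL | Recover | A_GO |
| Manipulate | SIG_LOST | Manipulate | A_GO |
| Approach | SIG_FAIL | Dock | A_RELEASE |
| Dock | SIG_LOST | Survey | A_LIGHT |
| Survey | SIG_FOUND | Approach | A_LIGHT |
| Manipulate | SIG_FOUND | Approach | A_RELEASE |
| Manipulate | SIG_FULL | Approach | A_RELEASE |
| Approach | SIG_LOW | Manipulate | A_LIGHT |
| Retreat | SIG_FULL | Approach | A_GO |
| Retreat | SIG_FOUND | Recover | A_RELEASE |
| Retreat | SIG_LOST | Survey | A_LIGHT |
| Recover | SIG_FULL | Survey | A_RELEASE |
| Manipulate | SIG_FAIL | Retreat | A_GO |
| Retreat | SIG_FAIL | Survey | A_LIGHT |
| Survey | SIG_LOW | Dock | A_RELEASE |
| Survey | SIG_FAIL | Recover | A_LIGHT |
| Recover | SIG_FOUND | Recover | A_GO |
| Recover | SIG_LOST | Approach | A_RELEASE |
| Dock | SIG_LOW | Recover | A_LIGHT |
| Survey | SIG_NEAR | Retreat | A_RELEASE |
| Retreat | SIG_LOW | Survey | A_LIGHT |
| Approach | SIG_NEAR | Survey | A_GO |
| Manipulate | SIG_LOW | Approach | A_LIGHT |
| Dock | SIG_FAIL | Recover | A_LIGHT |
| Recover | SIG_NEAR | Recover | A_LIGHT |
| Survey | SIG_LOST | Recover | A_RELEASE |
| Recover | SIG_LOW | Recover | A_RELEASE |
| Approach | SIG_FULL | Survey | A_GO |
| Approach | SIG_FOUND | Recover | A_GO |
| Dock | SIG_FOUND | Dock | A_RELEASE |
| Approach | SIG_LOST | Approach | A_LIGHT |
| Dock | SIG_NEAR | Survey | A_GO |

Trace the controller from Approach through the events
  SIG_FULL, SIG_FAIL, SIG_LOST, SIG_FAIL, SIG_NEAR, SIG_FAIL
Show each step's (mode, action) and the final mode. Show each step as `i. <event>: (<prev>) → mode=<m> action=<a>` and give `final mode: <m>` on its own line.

1. SIG_FULL: (Approach) → mode=Survey action=A_GO
2. SIG_FAIL: (Survey) → mode=Recover action=A_LIGHT
3. SIG_LOST: (Recover) → mode=Approach action=A_RELEASE
4. SIG_FAIL: (Approach) → mode=Dock action=A_RELEASE
5. SIG_NEAR: (Dock) → mode=Survey action=A_GO
6. SIG_FAIL: (Survey) → mode=Recover action=A_LIGHT

final mode: Recover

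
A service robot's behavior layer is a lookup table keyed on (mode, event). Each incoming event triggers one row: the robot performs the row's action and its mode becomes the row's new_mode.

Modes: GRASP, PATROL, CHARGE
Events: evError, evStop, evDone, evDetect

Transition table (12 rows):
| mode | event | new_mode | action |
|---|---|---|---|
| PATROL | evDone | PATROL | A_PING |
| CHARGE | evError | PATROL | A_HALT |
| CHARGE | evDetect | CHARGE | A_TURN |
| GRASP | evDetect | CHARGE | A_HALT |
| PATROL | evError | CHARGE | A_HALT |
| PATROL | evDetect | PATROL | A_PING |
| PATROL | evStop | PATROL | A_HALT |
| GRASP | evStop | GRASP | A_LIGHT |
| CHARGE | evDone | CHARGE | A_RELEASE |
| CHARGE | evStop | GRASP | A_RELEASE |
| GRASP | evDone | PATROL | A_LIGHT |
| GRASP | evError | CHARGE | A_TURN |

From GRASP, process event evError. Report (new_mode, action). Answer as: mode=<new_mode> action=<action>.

mode=CHARGE action=A_TURN

current mode = GRASP; filter table to that mode:
  (GRASP, evDetect) → (CHARGE, A_HALT)
  (GRASP, evStop) → (GRASP, A_LIGHT)
  (GRASP, evDone) → (PATROL, A_LIGHT)
  (GRASP, evError) → (CHARGE, A_TURN)  ← event matches
event = evError selects (CHARGE, A_TURN)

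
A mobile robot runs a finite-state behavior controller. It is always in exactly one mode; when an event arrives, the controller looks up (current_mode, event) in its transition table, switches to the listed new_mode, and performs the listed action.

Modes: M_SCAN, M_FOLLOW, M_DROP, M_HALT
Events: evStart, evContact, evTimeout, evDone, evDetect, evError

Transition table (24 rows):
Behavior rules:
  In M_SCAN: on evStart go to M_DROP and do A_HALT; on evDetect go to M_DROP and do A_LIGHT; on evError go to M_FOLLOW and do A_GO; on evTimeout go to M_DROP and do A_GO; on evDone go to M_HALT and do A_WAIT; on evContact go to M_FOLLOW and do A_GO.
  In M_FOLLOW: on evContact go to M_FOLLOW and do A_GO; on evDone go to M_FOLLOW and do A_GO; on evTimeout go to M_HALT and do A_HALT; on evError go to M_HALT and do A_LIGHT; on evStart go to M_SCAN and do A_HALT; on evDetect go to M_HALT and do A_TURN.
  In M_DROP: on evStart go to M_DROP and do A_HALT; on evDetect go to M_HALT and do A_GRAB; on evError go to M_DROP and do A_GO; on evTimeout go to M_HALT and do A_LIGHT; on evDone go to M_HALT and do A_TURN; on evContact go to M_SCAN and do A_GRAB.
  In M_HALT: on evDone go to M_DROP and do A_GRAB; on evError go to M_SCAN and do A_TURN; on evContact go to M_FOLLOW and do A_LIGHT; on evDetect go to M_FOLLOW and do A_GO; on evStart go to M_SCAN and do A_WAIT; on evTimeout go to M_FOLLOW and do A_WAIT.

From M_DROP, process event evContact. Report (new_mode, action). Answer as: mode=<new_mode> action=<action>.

current mode = M_DROP; filter table to that mode:
  (M_DROP, evStart) → (M_DROP, A_HALT)
  (M_DROP, evDetect) → (M_HALT, A_GRAB)
  (M_DROP, evError) → (M_DROP, A_GO)
  (M_DROP, evTimeout) → (M_HALT, A_LIGHT)
  (M_DROP, evDone) → (M_HALT, A_TURN)
  (M_DROP, evContact) → (M_SCAN, A_GRAB)  ← event matches
event = evContact selects (M_SCAN, A_GRAB)

mode=M_SCAN action=A_GRAB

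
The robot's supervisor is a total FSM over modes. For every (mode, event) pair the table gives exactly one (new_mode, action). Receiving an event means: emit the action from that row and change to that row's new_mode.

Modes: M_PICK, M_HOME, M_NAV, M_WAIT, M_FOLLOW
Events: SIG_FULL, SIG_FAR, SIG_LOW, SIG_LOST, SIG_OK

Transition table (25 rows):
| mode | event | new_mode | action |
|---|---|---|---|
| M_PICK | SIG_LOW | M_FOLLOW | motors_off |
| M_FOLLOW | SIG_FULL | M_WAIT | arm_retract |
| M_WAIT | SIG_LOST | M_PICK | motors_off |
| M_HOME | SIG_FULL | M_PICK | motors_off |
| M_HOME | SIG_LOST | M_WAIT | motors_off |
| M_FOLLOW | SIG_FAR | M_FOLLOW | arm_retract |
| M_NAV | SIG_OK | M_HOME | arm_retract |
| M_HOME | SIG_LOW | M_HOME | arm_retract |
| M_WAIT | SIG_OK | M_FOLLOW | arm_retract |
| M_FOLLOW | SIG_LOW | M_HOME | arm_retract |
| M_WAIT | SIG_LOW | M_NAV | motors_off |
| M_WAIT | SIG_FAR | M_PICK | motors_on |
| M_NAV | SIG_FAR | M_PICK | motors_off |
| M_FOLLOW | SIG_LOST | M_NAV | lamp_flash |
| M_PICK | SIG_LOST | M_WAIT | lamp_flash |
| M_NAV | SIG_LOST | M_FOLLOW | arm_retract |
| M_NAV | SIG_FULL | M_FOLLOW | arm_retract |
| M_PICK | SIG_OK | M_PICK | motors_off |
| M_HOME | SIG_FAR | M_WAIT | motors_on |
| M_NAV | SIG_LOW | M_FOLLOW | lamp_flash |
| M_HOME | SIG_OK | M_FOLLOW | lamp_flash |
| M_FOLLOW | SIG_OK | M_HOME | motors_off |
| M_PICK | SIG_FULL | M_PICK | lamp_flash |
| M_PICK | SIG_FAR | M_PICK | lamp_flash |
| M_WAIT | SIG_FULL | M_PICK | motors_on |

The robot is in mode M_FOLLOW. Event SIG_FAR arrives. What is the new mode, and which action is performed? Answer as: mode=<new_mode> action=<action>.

mode=M_FOLLOW action=arm_retract

current mode = M_FOLLOW; filter table to that mode:
  (M_FOLLOW, SIG_FULL) → (M_WAIT, arm_retract)
  (M_FOLLOW, SIG_FAR) → (M_FOLLOW, arm_retract)  ← event matches
  (M_FOLLOW, SIG_LOW) → (M_HOME, arm_retract)
  (M_FOLLOW, SIG_LOST) → (M_NAV, lamp_flash)
  (M_FOLLOW, SIG_OK) → (M_HOME, motors_off)
event = SIG_FAR selects (M_FOLLOW, arm_retract)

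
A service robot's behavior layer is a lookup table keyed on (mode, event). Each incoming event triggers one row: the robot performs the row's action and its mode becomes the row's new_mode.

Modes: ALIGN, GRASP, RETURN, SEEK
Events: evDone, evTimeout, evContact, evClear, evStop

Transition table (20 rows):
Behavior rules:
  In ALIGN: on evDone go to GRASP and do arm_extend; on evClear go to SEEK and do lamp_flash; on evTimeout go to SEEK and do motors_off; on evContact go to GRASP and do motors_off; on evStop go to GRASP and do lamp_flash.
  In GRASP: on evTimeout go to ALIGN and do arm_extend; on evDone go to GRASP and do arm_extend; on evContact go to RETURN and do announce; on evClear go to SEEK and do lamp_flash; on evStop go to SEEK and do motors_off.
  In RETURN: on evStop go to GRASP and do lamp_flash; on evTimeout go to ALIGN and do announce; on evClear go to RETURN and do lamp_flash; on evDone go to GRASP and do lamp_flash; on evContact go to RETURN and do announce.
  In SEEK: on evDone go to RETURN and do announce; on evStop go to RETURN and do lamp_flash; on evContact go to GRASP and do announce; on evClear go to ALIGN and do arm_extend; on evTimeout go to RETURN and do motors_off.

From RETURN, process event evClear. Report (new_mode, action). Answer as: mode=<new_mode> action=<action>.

current mode = RETURN; filter table to that mode:
  (RETURN, evStop) → (GRASP, lamp_flash)
  (RETURN, evTimeout) → (ALIGN, announce)
  (RETURN, evClear) → (RETURN, lamp_flash)  ← event matches
  (RETURN, evDone) → (GRASP, lamp_flash)
  (RETURN, evContact) → (RETURN, announce)
event = evClear selects (RETURN, lamp_flash)

mode=RETURN action=lamp_flash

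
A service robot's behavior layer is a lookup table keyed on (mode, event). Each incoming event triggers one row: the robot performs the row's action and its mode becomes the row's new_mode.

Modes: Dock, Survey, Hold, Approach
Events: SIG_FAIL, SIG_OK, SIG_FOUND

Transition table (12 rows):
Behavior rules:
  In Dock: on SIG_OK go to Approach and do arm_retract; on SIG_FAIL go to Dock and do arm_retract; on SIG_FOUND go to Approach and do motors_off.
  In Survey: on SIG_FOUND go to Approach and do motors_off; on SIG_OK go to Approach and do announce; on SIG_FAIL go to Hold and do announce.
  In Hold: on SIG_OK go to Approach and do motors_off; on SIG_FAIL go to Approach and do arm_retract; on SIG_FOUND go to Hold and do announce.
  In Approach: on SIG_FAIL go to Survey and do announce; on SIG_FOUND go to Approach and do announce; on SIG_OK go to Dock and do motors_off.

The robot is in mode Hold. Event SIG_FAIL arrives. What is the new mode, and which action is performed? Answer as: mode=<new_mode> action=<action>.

mode=Approach action=arm_retract

current mode = Hold; filter table to that mode:
  (Hold, SIG_OK) → (Approach, motors_off)
  (Hold, SIG_FAIL) → (Approach, arm_retract)  ← event matches
  (Hold, SIG_FOUND) → (Hold, announce)
event = SIG_FAIL selects (Approach, arm_retract)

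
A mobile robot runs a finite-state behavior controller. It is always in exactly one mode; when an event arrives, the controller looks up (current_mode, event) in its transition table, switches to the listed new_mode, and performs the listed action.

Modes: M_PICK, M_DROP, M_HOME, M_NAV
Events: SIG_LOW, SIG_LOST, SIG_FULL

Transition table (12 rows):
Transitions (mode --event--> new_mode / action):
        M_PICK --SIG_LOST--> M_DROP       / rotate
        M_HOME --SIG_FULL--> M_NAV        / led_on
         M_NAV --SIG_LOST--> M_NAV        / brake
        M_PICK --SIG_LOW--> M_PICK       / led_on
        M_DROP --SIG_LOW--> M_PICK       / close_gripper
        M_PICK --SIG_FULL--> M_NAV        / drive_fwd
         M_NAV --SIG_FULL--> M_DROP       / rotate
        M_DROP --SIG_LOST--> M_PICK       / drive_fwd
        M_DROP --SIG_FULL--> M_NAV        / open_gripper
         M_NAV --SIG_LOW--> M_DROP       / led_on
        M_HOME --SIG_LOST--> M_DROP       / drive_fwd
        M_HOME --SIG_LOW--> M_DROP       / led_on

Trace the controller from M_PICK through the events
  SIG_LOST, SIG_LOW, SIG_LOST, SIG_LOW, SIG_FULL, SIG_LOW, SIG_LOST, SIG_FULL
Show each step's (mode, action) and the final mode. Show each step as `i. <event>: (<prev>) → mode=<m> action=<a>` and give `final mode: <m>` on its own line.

1. SIG_LOST: (M_PICK) → mode=M_DROP action=rotate
2. SIG_LOW: (M_DROP) → mode=M_PICK action=close_gripper
3. SIG_LOST: (M_PICK) → mode=M_DROP action=rotate
4. SIG_LOW: (M_DROP) → mode=M_PICK action=close_gripper
5. SIG_FULL: (M_PICK) → mode=M_NAV action=drive_fwd
6. SIG_LOW: (M_NAV) → mode=M_DROP action=led_on
7. SIG_LOST: (M_DROP) → mode=M_PICK action=drive_fwd
8. SIG_FULL: (M_PICK) → mode=M_NAV action=drive_fwd

final mode: M_NAV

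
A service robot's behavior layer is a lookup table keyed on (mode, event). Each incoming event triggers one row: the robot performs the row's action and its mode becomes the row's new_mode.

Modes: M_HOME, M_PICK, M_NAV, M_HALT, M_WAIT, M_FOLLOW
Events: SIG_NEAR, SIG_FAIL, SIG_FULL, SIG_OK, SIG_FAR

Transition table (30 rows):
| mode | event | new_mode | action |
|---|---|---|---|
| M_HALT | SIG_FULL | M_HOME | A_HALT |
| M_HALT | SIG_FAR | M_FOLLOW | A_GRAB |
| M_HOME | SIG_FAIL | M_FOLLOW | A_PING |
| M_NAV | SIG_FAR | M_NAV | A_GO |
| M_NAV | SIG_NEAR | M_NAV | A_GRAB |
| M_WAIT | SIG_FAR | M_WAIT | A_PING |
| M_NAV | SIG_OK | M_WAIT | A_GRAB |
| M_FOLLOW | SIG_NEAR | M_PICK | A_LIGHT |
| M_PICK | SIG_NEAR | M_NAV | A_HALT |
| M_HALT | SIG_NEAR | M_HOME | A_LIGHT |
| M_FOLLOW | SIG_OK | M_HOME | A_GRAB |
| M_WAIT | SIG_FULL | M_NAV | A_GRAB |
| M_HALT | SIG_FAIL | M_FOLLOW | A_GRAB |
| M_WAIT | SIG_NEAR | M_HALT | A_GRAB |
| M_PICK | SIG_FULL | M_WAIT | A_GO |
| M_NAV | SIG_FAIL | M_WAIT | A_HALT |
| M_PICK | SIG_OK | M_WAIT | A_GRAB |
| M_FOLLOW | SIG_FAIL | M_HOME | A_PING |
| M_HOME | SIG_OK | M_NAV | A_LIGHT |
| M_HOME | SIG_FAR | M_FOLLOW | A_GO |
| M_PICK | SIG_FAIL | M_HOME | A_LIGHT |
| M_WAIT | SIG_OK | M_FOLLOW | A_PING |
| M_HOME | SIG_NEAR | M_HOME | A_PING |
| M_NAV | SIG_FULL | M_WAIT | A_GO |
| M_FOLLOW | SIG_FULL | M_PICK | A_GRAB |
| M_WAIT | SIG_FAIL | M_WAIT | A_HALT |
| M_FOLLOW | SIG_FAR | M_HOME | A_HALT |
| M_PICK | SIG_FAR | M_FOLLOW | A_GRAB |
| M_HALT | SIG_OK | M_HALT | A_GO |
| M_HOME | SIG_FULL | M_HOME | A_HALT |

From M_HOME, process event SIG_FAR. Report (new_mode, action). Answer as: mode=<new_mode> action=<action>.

mode=M_FOLLOW action=A_GO

current mode = M_HOME; filter table to that mode:
  (M_HOME, SIG_FAIL) → (M_FOLLOW, A_PING)
  (M_HOME, SIG_OK) → (M_NAV, A_LIGHT)
  (M_HOME, SIG_FAR) → (M_FOLLOW, A_GO)  ← event matches
  (M_HOME, SIG_NEAR) → (M_HOME, A_PING)
  (M_HOME, SIG_FULL) → (M_HOME, A_HALT)
event = SIG_FAR selects (M_FOLLOW, A_GO)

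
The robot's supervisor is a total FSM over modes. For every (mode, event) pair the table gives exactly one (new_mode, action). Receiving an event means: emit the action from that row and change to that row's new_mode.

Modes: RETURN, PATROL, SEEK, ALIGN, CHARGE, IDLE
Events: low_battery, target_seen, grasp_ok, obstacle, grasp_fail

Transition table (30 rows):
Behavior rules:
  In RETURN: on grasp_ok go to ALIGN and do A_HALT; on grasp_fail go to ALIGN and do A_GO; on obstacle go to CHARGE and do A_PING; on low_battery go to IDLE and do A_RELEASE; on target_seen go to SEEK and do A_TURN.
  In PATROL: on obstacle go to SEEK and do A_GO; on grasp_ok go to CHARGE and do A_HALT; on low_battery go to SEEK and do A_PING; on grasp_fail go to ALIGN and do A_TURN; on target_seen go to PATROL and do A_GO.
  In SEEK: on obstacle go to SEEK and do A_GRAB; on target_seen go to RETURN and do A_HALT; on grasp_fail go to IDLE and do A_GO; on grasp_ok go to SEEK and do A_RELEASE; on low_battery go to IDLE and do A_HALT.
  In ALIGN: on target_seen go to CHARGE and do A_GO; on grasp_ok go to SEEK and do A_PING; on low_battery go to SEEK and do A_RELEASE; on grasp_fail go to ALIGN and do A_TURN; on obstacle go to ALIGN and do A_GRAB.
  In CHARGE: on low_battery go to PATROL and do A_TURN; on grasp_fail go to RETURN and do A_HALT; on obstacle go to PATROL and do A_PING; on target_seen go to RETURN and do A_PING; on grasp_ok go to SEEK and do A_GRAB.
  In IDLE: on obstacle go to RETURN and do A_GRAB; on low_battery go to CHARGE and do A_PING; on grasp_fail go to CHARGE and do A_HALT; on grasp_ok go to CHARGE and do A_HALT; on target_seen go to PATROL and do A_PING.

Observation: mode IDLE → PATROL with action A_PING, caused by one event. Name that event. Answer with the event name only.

try low_battery: (IDLE, low_battery) → (CHARGE, A_PING)
try target_seen: (IDLE, target_seen) → (PATROL, A_PING)  ← matches
try grasp_ok: (IDLE, grasp_ok) → (CHARGE, A_HALT)
try obstacle: (IDLE, obstacle) → (RETURN, A_GRAB)
try grasp_fail: (IDLE, grasp_fail) → (CHARGE, A_HALT)

target_seen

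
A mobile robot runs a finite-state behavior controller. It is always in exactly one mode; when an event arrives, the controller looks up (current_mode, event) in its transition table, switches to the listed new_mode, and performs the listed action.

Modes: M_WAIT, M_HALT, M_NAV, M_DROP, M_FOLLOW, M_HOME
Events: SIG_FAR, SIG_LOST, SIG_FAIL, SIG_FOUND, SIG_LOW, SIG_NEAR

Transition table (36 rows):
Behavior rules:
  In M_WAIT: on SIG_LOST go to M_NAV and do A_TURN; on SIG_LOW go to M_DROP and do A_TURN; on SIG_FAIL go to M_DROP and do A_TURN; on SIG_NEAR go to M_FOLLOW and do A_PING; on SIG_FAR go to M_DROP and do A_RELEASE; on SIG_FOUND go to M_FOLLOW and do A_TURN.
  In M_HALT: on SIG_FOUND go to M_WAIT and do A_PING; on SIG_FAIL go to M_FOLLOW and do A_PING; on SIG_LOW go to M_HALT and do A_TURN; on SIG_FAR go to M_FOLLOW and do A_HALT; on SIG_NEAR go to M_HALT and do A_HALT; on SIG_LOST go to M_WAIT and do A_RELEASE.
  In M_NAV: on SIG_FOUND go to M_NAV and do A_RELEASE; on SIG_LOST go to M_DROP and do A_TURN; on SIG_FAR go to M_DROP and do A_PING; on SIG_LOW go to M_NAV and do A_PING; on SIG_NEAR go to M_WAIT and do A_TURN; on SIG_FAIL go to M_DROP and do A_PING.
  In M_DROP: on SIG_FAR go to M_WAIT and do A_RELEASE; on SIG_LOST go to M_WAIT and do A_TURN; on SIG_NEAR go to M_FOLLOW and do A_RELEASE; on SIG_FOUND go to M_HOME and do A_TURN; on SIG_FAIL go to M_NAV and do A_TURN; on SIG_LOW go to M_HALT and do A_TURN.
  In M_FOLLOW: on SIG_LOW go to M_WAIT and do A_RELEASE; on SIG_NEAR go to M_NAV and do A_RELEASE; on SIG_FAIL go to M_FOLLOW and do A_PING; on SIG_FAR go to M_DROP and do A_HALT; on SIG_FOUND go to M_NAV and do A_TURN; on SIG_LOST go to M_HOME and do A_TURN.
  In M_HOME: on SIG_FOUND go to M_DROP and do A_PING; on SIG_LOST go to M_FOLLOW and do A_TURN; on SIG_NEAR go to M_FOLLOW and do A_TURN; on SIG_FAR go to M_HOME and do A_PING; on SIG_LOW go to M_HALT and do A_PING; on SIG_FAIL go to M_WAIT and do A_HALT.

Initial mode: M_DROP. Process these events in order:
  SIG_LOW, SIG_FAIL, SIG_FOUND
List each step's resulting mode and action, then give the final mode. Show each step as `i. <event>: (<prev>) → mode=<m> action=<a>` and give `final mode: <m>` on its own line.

1. SIG_LOW: (M_DROP) → mode=M_HALT action=A_TURN
2. SIG_FAIL: (M_HALT) → mode=M_FOLLOW action=A_PING
3. SIG_FOUND: (M_FOLLOW) → mode=M_NAV action=A_TURN

final mode: M_NAV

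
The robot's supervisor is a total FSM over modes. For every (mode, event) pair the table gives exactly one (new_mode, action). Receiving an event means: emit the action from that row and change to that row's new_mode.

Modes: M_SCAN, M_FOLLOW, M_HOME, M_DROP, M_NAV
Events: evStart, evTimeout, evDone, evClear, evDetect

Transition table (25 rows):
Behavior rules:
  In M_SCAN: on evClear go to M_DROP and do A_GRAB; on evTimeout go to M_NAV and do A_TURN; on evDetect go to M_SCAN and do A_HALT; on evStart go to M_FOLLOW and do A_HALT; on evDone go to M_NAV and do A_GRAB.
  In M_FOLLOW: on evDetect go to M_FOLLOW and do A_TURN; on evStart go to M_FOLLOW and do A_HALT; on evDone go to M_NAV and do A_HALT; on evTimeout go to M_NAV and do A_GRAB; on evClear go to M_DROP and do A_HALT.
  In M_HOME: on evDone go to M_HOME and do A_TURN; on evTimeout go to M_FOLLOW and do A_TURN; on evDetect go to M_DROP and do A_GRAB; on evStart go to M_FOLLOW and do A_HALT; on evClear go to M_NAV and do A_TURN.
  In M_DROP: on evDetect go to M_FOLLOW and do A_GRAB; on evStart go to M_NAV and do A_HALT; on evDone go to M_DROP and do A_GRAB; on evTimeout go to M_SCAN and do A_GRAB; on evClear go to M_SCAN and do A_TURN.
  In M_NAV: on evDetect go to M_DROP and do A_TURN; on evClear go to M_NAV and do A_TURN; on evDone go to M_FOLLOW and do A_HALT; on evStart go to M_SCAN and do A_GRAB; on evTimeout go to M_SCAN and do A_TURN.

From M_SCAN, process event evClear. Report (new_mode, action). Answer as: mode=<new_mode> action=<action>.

current mode = M_SCAN; filter table to that mode:
  (M_SCAN, evClear) → (M_DROP, A_GRAB)  ← event matches
  (M_SCAN, evTimeout) → (M_NAV, A_TURN)
  (M_SCAN, evDetect) → (M_SCAN, A_HALT)
  (M_SCAN, evStart) → (M_FOLLOW, A_HALT)
  (M_SCAN, evDone) → (M_NAV, A_GRAB)
event = evClear selects (M_DROP, A_GRAB)

mode=M_DROP action=A_GRAB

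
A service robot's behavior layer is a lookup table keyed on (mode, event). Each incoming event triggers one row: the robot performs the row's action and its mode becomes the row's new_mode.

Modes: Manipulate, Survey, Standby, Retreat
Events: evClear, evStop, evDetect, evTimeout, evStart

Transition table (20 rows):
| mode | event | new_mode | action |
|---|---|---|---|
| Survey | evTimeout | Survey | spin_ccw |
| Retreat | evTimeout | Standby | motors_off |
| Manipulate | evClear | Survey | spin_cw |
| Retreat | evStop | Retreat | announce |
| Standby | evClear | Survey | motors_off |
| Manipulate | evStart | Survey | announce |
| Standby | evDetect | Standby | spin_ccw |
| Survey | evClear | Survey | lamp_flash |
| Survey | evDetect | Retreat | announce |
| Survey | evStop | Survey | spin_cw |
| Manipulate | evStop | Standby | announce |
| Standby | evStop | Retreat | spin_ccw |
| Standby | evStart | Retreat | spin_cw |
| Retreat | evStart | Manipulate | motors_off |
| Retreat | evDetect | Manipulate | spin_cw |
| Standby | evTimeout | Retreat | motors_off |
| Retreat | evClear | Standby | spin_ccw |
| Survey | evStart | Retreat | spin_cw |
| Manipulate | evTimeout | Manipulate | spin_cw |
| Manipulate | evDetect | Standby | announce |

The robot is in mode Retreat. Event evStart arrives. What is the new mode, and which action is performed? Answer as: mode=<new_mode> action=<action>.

mode=Manipulate action=motors_off

current mode = Retreat; filter table to that mode:
  (Retreat, evTimeout) → (Standby, motors_off)
  (Retreat, evStop) → (Retreat, announce)
  (Retreat, evStart) → (Manipulate, motors_off)  ← event matches
  (Retreat, evDetect) → (Manipulate, spin_cw)
  (Retreat, evClear) → (Standby, spin_ccw)
event = evStart selects (Manipulate, motors_off)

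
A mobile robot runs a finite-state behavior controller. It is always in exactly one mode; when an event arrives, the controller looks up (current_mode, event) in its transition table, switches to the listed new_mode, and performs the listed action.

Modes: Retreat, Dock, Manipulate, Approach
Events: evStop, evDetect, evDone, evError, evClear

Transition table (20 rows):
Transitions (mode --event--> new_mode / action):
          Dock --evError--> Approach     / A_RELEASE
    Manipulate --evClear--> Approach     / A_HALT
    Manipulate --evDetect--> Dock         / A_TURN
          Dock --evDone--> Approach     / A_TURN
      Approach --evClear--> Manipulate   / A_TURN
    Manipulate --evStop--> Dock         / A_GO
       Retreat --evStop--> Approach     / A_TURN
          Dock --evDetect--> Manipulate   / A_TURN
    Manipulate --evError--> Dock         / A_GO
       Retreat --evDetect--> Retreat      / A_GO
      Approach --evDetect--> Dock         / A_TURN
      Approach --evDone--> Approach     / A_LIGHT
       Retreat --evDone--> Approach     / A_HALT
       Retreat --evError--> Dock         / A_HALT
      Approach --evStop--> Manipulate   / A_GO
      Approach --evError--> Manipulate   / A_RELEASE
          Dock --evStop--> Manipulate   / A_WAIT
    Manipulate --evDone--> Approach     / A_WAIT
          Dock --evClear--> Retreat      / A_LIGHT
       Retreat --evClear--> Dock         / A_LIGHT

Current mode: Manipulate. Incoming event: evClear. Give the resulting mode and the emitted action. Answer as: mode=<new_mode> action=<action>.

mode=Approach action=A_HALT

current mode = Manipulate; filter table to that mode:
  (Manipulate, evClear) → (Approach, A_HALT)  ← event matches
  (Manipulate, evDetect) → (Dock, A_TURN)
  (Manipulate, evStop) → (Dock, A_GO)
  (Manipulate, evError) → (Dock, A_GO)
  (Manipulate, evDone) → (Approach, A_WAIT)
event = evClear selects (Approach, A_HALT)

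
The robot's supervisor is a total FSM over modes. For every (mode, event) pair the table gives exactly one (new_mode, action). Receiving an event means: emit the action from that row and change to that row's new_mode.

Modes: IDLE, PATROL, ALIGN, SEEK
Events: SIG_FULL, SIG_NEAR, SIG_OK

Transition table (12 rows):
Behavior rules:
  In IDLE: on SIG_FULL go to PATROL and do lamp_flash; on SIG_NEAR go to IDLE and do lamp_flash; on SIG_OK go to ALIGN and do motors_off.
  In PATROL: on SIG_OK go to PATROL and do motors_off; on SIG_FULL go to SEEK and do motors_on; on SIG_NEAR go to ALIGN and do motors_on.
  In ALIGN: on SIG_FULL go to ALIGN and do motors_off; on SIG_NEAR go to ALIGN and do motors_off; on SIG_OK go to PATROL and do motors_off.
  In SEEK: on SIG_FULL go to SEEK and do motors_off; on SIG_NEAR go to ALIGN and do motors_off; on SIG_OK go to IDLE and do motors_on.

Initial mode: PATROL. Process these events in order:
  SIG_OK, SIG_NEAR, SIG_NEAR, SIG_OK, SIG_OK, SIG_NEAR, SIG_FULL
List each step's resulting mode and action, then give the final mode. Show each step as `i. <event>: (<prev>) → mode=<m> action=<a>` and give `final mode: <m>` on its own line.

1. SIG_OK: (PATROL) → mode=PATROL action=motors_off
2. SIG_NEAR: (PATROL) → mode=ALIGN action=motors_on
3. SIG_NEAR: (ALIGN) → mode=ALIGN action=motors_off
4. SIG_OK: (ALIGN) → mode=PATROL action=motors_off
5. SIG_OK: (PATROL) → mode=PATROL action=motors_off
6. SIG_NEAR: (PATROL) → mode=ALIGN action=motors_on
7. SIG_FULL: (ALIGN) → mode=ALIGN action=motors_off

final mode: ALIGN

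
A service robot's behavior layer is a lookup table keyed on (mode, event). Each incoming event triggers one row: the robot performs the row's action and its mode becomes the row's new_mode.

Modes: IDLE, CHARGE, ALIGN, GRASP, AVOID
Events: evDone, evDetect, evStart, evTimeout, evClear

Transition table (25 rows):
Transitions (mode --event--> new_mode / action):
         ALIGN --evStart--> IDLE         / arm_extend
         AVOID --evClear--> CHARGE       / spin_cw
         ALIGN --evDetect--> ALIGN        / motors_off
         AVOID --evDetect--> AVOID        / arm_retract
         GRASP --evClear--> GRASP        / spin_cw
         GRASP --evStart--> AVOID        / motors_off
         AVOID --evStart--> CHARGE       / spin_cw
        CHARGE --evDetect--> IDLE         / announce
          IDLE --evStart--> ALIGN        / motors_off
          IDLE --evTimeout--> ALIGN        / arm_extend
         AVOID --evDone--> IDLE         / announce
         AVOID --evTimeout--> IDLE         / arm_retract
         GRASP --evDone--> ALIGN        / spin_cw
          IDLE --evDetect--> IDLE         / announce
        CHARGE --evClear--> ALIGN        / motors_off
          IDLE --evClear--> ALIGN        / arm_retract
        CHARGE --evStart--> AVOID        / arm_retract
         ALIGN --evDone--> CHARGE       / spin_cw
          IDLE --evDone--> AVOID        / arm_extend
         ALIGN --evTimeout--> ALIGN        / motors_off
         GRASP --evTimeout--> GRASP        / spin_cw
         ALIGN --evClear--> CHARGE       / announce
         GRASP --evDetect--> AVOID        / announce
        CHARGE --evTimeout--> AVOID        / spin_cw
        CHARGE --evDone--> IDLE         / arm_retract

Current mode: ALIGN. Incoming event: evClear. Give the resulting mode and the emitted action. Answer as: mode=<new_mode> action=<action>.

mode=CHARGE action=announce

current mode = ALIGN; filter table to that mode:
  (ALIGN, evStart) → (IDLE, arm_extend)
  (ALIGN, evDetect) → (ALIGN, motors_off)
  (ALIGN, evDone) → (CHARGE, spin_cw)
  (ALIGN, evTimeout) → (ALIGN, motors_off)
  (ALIGN, evClear) → (CHARGE, announce)  ← event matches
event = evClear selects (CHARGE, announce)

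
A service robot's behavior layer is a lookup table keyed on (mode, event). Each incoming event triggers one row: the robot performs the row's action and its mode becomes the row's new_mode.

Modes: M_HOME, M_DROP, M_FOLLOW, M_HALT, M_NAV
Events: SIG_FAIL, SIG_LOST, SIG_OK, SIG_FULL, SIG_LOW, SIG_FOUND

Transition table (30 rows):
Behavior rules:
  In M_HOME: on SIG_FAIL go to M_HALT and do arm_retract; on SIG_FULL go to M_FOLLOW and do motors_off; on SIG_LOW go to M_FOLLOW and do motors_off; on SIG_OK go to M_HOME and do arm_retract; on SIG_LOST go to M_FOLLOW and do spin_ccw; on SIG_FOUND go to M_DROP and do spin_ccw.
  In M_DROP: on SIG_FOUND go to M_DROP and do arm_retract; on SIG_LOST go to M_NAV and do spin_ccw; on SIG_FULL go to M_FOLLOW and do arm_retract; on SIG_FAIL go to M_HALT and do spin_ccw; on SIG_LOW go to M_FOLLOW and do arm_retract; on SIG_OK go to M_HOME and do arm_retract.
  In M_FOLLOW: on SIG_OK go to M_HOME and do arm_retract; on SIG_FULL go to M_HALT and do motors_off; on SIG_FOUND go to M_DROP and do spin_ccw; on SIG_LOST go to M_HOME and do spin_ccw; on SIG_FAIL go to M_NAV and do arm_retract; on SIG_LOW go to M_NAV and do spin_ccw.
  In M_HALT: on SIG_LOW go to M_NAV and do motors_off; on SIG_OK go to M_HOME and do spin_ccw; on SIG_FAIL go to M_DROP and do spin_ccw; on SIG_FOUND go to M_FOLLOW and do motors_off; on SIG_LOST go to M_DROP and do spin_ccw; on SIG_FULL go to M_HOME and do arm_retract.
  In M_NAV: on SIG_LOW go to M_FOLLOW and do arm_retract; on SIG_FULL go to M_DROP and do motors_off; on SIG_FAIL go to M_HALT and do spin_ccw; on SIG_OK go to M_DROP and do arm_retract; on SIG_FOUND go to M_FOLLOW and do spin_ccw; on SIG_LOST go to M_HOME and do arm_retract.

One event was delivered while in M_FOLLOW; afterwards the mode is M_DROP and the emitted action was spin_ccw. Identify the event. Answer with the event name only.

try SIG_FAIL: (M_FOLLOW, SIG_FAIL) → (M_NAV, arm_retract)
try SIG_LOST: (M_FOLLOW, SIG_LOST) → (M_HOME, spin_ccw)
try SIG_OK: (M_FOLLOW, SIG_OK) → (M_HOME, arm_retract)
try SIG_FULL: (M_FOLLOW, SIG_FULL) → (M_HALT, motors_off)
try SIG_LOW: (M_FOLLOW, SIG_LOW) → (M_NAV, spin_ccw)
try SIG_FOUND: (M_FOLLOW, SIG_FOUND) → (M_DROP, spin_ccw)  ← matches

SIG_FOUND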